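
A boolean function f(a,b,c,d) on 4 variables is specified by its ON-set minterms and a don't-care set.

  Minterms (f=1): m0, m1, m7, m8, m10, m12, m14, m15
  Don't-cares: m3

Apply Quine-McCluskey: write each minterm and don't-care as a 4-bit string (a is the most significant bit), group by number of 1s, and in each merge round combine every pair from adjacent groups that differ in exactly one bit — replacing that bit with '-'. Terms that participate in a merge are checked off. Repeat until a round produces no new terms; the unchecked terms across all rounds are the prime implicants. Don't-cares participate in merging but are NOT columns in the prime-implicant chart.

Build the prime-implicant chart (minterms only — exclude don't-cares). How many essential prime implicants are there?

[col 0] 0000*, 0001*, 0011*, 0111*, 1000*, 1010*, 1100*, 1110*, 1111*
[col 1] -000, -111, 0-11, 00-1, 000-, 1-00*, 1-10*, 10-0*, 11-0*, 111-
[col 2] 1--0
Prime implicants: -000, -111, 0-11, 00-1, 000-, 1--0, 111-
PI chart (minterm → PIs covering it):
  0 | -000,000-
  1 | 00-1,000-
  7 | -111,0-11
  8 | -000,1--0
  10 | 1--0  (sole → essential)
  12 | 1--0  (sole → essential)
  14 | 1--0,111-
  15 | -111,111-
Essential prime implicants: 1--0

1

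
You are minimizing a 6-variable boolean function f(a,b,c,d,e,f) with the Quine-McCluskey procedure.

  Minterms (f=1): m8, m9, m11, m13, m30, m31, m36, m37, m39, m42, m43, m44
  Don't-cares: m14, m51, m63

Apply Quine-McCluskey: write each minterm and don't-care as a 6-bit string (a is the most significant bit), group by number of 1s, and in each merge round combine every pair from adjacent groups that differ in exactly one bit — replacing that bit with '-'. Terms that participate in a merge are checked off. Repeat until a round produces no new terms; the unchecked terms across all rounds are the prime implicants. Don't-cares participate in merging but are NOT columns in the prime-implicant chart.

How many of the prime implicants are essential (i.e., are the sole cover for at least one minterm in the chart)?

Round 0: 001000✓ 001001✓ 001011✓ 001101✓ 001110✓ 011110✓ 011111✓ 100100✓ 100101✓ 100111✓ 101010✓ 101011✓ 101100✓ 110011 111111✓
Round 1: -01011 -11111 0-1110 001-01 0010-1 00100- 01111- 10-100 1001-1 10010- 10101-
PIs = {-01011, -11111, 0-1110, 001-01, 0010-1, 00100-, 01111-, 10-100, 1001-1, 10010-, 10101-, 110011}
Coverage chart:
  m8: 00100- ←essential
  m9: 001-01,0010-1,00100-
  m11: -01011,0010-1
  m13: 001-01 ←essential
  m30: 0-1110,01111-
  m31: -11111,01111-
  m36: 10-100,10010-
  m37: 1001-1,10010-
  m39: 1001-1 ←essential
  m42: 10101- ←essential
  m43: -01011,10101-
  m44: 10-100 ←essential
Essential: 001-01, 00100-, 10-100, 1001-1, 10101-

5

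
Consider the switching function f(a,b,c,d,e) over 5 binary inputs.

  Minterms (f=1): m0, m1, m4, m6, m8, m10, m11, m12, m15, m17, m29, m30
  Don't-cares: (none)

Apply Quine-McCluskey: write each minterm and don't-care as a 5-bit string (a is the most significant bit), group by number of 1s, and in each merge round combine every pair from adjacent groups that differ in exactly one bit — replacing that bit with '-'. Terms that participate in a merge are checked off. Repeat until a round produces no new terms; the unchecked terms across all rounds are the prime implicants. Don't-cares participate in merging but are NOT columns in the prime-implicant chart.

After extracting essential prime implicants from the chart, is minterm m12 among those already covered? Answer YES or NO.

Round 0: 00000✓ 00001✓ 00100✓ 00110✓ 01000✓ 01010✓ 01011✓ 01100✓ 01111✓ 10001✓ 11101 11110
Round 1: -0001 0-000✓ 0-100✓ 00-00✓ 0000- 001-0 01-00✓ 01-11 010-0 0101-
Round 2: 0--00
PIs = {-0001, 0--00, 0000-, 001-0, 01-11, 010-0, 0101-, 11101, 11110}
Coverage chart:
  m0: 0--00,0000-
  m1: -0001,0000-
  m4: 0--00,001-0
  m6: 001-0 ←essential
  m8: 0--00,010-0
  m10: 010-0,0101-
  m11: 01-11,0101-
  m12: 0--00 ←essential
  m15: 01-11 ←essential
  m17: -0001 ←essential
  m29: 11101 ←essential
  m30: 11110 ←essential
Essential: -0001, 0--00, 001-0, 01-11, 11101, 11110

YES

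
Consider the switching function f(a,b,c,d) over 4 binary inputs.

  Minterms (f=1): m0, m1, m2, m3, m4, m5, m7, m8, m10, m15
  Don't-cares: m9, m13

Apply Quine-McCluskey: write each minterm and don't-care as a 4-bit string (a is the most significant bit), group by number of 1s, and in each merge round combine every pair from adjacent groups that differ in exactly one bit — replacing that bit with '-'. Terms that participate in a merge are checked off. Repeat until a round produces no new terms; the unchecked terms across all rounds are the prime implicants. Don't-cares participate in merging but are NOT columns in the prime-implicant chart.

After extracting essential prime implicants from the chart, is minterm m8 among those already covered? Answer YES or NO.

YES

[col 0] 0000*, 0001*, 0010*, 0011*, 0100*, 0101*, 0111*, 1000*, 1001*, 1010*, 1101*, 1111*
[col 1] -000*, -001*, -010*, -101*, -111*, 0-00*, 0-01*, 0-11*, 00-0*, 00-1*, 000-*, 001-*, 01-1*, 010-*, 1-01*, 10-0*, 100-*, 11-1*
[col 2] --01, -0-0, -00-, -1-1, 0--1, 0-0-, 00--
Prime implicants: --01, -0-0, -00-, -1-1, 0--1, 0-0-, 00--
PI chart (minterm → PIs covering it):
  0 | -0-0,-00-,0-0-,00--
  1 | --01,-00-,0--1,0-0-,00--
  2 | -0-0,00--
  3 | 0--1,00--
  4 | 0-0-  (sole → essential)
  5 | --01,-1-1,0--1,0-0-
  7 | -1-1,0--1
  8 | -0-0,-00-
  10 | -0-0  (sole → essential)
  15 | -1-1  (sole → essential)
Essential prime implicants: -0-0, -1-1, 0-0-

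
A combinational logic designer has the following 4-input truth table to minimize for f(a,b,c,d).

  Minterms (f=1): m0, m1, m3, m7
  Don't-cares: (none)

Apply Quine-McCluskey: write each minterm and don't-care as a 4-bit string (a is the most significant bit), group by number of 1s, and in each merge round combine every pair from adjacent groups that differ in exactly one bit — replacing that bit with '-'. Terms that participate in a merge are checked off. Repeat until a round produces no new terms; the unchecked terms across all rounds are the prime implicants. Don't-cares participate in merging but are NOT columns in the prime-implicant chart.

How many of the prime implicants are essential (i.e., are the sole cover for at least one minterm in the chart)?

2

[col 0] 0000*, 0001*, 0011*, 0111*
[col 1] 0-11, 00-1, 000-
Prime implicants: 0-11, 00-1, 000-
PI chart (minterm → PIs covering it):
  0 | 000-  (sole → essential)
  1 | 00-1,000-
  3 | 0-11,00-1
  7 | 0-11  (sole → essential)
Essential prime implicants: 0-11, 000-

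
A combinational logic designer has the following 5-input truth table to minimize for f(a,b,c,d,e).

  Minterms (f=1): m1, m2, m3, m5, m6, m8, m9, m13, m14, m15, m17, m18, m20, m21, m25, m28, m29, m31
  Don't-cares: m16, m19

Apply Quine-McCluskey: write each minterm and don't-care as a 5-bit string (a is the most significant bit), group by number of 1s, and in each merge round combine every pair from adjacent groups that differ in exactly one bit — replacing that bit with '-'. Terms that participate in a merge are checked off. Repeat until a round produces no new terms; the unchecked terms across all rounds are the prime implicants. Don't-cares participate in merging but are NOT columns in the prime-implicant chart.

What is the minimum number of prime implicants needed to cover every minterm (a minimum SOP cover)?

6

[col 0] 00001*, 00010*, 00011*, 00101*, 00110*, 01000*, 01001*, 01101*, 01110*, 01111*, 10000*, 10001*, 10010*, 10011*, 10100*, 10101*, 11001*, 11100*, 11101*, 11111*
[col 1] -0001*, -0010*, -0011*, -0101*, -1001*, -1101*, -1111*, 0-001*, 0-101*, 0-110, 00-01*, 00-10, 000-1*, 0001-*, 01-01*, 0100-, 011-1*, 0111-, 1-001*, 1-100*, 1-101*, 10-00*, 10-01*, 100-0*, 100-1*, 1000-*, 1001-*, 1010-*, 11-01*, 111-1*, 1110-*
[col 2] --001*, --101*, -0-01*, -00-1, -001-, -1-01*, -11-1, 0--01*, 1--01*, 1-10-, 10-0-, 100--
[col 3] ---01
Prime implicants: ---01, -00-1, -001-, -11-1, 0-110, 00-10, 0100-, 0111-, 1-10-, 10-0-, 100--
PI chart (minterm → PIs covering it):
  1 | ---01,-00-1
  2 | -001-,00-10
  3 | -00-1,-001-
  5 | ---01  (sole → essential)
  6 | 0-110,00-10
  8 | 0100-  (sole → essential)
  9 | ---01,0100-
  13 | ---01,-11-1
  14 | 0-110,0111-
  15 | -11-1,0111-
  17 | ---01,-00-1,10-0-,100--
  18 | -001-,100--
  20 | 1-10-,10-0-
  21 | ---01,1-10-,10-0-
  25 | ---01  (sole → essential)
  28 | 1-10-  (sole → essential)
  29 | ---01,-11-1,1-10-
  31 | -11-1  (sole → essential)
Essential prime implicants: ---01, -11-1, 0100-, 1-10-
Petrick residual → -001-, 0-110
Minimum SOP uses 6 PIs: d'e + b'c'd + bce + a'cde' + a'bc'd' + acd'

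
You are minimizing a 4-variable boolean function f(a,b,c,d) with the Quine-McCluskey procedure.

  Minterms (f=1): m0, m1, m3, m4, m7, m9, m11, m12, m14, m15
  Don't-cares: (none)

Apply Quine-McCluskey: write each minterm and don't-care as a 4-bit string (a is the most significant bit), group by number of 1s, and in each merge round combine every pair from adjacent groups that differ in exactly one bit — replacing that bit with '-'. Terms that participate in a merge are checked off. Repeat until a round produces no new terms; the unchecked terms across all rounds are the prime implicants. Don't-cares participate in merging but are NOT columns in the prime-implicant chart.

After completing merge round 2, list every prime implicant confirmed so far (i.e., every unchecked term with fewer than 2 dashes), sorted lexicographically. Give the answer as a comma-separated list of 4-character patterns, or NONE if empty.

[col 0] 0000*, 0001*, 0011*, 0100*, 0111*, 1001*, 1011*, 1100*, 1110*, 1111*
[col 1] -001*, -011*, -100, -111*, 0-00, 0-11*, 00-1*, 000-, 1-11*, 10-1*, 11-0, 111-
[col 2] --11, -0-1
Prime implicants: --11, -0-1, -100, 0-00, 000-, 11-0, 111-

-100, 0-00, 000-, 11-0, 111-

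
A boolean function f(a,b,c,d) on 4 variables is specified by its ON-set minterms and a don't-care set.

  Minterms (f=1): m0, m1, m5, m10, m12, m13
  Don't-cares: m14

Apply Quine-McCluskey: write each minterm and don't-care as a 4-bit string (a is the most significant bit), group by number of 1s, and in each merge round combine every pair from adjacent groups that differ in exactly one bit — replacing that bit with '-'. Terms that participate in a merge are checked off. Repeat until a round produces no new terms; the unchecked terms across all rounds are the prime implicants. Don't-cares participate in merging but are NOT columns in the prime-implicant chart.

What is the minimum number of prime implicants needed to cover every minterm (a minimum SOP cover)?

Round 0: 0000✓ 0001✓ 0101✓ 1010✓ 1100✓ 1101✓ 1110✓
Round 1: -101 0-01 000- 1-10 11-0 110-
PIs = {-101, 0-01, 000-, 1-10, 11-0, 110-}
Coverage chart:
  m0: 000- ←essential
  m1: 0-01,000-
  m5: -101,0-01
  m10: 1-10 ←essential
  m12: 11-0,110-
  m13: -101,110-
Essential: 000-, 1-10
Petrick residual → -101, 11-0
Min cover (4 terms): bc'd + a'b'c' + acd' + abd'

4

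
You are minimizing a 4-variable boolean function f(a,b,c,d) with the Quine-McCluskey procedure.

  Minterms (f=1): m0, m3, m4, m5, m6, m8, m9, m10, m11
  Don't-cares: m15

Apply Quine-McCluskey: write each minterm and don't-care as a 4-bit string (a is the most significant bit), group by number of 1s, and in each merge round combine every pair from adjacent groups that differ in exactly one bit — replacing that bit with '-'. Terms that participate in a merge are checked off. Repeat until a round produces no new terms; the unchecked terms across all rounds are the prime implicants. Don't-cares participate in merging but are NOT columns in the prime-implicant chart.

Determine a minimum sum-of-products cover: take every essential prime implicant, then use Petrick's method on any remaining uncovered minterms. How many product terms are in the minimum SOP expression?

size-2^0 implicants → 0000(✓)  0011(✓)  0100(✓)  0101(✓)  0110(✓)  1000(✓)  1001(✓)  1010(✓)  1011(✓)  1111(✓)
size-2^1 implicants → -000  -011  0-00  01-0  010-  1-11  10-0(✓)  10-1(✓)  100-(✓)  101-(✓)
size-2^2 implicants → 10--
Unchecked terms (primes): -000, -011, 0-00, 01-0, 010-, 1-11, 10--
Minterm coverage:
  m0 ⊆ -000,0-00
  m3 ⊆ -011 [E]
  m4 ⊆ 0-00,01-0,010-
  m5 ⊆ 010- [E]
  m6 ⊆ 01-0 [E]
  m8 ⊆ -000,10--
  m9 ⊆ 10-- [E]
  m10 ⊆ 10-- [E]
  m11 ⊆ -011,1-11,10--
E = {-011, 01-0, 010-, 10--}
Petrick residual → -000
Cover = b'c'd' + b'cd + a'bd' + a'bc' + ab'  |cover|=5

5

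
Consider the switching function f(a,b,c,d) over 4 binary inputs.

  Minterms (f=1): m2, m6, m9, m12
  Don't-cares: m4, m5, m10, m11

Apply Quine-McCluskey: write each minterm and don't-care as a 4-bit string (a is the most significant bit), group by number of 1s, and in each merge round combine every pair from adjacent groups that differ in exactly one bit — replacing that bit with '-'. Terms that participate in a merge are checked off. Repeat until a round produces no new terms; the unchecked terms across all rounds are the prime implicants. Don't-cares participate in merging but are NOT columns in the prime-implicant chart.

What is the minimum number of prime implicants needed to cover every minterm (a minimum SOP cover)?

Round 0: 0010✓ 0100✓ 0101✓ 0110✓ 1001✓ 1010✓ 1011✓ 1100✓
Round 1: -010 -100 0-10 01-0 010- 10-1 101-
PIs = {-010, -100, 0-10, 01-0, 010-, 10-1, 101-}
Coverage chart:
  m2: -010,0-10
  m6: 0-10,01-0
  m9: 10-1 ←essential
  m12: -100 ←essential
Essential: -100, 10-1
Petrick residual → 0-10
Min cover (3 terms): bc'd' + a'cd' + ab'd

3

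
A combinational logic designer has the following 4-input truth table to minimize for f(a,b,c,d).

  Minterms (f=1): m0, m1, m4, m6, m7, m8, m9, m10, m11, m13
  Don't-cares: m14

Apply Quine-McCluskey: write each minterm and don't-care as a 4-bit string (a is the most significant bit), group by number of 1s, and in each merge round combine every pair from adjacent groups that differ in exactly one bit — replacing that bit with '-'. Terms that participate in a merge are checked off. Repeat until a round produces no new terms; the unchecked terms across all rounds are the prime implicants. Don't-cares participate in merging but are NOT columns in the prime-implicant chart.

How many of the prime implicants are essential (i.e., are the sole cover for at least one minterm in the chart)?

size-2^0 implicants → 0000(✓)  0001(✓)  0100(✓)  0110(✓)  0111(✓)  1000(✓)  1001(✓)  1010(✓)  1011(✓)  1101(✓)  1110(✓)
size-2^1 implicants → -000(✓)  -001(✓)  -110  0-00  000-(✓)  01-0  011-  1-01  1-10  10-0(✓)  10-1(✓)  100-(✓)  101-(✓)
size-2^2 implicants → -00-  10--
Unchecked terms (primes): -00-, -110, 0-00, 01-0, 011-, 1-01, 1-10, 10--
Minterm coverage:
  m0 ⊆ -00-,0-00
  m1 ⊆ -00- [E]
  m4 ⊆ 0-00,01-0
  m6 ⊆ -110,01-0,011-
  m7 ⊆ 011- [E]
  m8 ⊆ -00-,10--
  m9 ⊆ -00-,1-01,10--
  m10 ⊆ 1-10,10--
  m11 ⊆ 10-- [E]
  m13 ⊆ 1-01 [E]
E = {-00-, 011-, 1-01, 10--}

4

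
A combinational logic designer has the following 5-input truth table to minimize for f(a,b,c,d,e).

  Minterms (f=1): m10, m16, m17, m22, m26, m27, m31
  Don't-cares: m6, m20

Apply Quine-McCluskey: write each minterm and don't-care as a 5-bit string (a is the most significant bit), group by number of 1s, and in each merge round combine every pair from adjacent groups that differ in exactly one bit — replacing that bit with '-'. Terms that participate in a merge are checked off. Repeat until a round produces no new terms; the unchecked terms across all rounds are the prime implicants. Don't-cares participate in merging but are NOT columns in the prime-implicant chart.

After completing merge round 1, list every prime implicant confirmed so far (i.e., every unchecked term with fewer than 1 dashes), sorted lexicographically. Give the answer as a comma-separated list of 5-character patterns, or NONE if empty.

NONE

Round 0: 00110✓ 01010✓ 10000✓ 10001✓ 10100✓ 10110✓ 11010✓ 11011✓ 11111✓
Round 1: -0110 -1010 10-00 1000- 101-0 11-11 1101-
PIs = {-0110, -1010, 10-00, 1000-, 101-0, 11-11, 1101-}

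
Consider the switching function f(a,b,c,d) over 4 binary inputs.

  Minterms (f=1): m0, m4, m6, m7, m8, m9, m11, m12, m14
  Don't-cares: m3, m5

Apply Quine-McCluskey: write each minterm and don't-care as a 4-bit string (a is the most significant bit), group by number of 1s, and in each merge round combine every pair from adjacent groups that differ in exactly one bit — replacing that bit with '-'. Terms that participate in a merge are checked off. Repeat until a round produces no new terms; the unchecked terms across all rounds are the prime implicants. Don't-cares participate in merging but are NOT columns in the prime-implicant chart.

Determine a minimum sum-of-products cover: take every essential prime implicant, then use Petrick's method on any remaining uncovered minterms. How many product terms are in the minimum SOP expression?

4

size-2^0 implicants → 0000(✓)  0011(✓)  0100(✓)  0101(✓)  0110(✓)  0111(✓)  1000(✓)  1001(✓)  1011(✓)  1100(✓)  1110(✓)
size-2^1 implicants → -000(✓)  -011  -100(✓)  -110(✓)  0-00(✓)  0-11  01-0(✓)  01-1(✓)  010-(✓)  011-(✓)  1-00(✓)  10-1  100-  11-0(✓)
size-2^2 implicants → --00  -1-0  01--
Unchecked terms (primes): --00, -011, -1-0, 0-11, 01--, 10-1, 100-
Minterm coverage:
  m0 ⊆ --00 [E]
  m4 ⊆ --00,-1-0,01--
  m6 ⊆ -1-0,01--
  m7 ⊆ 0-11,01--
  m8 ⊆ --00,100-
  m9 ⊆ 10-1,100-
  m11 ⊆ -011,10-1
  m12 ⊆ --00,-1-0
  m14 ⊆ -1-0 [E]
E = {--00, -1-0}
Petrick residual → 0-11, 10-1
Cover = c'd' + bd' + a'cd + ab'd  |cover|=4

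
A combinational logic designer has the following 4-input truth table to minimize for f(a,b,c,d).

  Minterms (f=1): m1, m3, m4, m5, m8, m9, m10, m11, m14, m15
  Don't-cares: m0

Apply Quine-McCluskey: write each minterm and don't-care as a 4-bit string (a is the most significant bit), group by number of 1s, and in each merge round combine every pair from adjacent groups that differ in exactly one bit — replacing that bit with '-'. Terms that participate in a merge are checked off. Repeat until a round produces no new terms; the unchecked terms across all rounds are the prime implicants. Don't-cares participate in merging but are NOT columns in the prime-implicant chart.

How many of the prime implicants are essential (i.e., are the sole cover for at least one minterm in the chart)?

3

Round 0: 0000✓ 0001✓ 0011✓ 0100✓ 0101✓ 1000✓ 1001✓ 1010✓ 1011✓ 1110✓ 1111✓
Round 1: -000✓ -001✓ -011✓ 0-00✓ 0-01✓ 00-1✓ 000-✓ 010-✓ 1-10✓ 1-11✓ 10-0✓ 10-1✓ 100-✓ 101-✓ 111-✓
Round 2: -0-1 -00- 0-0- 1-1- 10--
PIs = {-0-1, -00-, 0-0-, 1-1-, 10--}
Coverage chart:
  m1: -0-1,-00-,0-0-
  m3: -0-1 ←essential
  m4: 0-0- ←essential
  m5: 0-0- ←essential
  m8: -00-,10--
  m9: -0-1,-00-,10--
  m10: 1-1-,10--
  m11: -0-1,1-1-,10--
  m14: 1-1- ←essential
  m15: 1-1- ←essential
Essential: -0-1, 0-0-, 1-1-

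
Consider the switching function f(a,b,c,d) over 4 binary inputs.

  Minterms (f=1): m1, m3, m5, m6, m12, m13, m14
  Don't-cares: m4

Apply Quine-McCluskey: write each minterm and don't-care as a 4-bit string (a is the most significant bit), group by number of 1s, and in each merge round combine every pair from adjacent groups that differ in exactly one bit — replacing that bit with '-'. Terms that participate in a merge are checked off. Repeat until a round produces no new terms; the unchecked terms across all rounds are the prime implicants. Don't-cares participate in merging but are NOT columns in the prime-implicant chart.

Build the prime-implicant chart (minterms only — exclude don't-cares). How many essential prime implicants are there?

3

[col 0] 0001*, 0011*, 0100*, 0101*, 0110*, 1100*, 1101*, 1110*
[col 1] -100*, -101*, -110*, 0-01, 00-1, 01-0*, 010-*, 11-0*, 110-*
[col 2] -1-0, -10-
Prime implicants: -1-0, -10-, 0-01, 00-1
PI chart (minterm → PIs covering it):
  1 | 0-01,00-1
  3 | 00-1  (sole → essential)
  5 | -10-,0-01
  6 | -1-0  (sole → essential)
  12 | -1-0,-10-
  13 | -10-  (sole → essential)
  14 | -1-0  (sole → essential)
Essential prime implicants: -1-0, -10-, 00-1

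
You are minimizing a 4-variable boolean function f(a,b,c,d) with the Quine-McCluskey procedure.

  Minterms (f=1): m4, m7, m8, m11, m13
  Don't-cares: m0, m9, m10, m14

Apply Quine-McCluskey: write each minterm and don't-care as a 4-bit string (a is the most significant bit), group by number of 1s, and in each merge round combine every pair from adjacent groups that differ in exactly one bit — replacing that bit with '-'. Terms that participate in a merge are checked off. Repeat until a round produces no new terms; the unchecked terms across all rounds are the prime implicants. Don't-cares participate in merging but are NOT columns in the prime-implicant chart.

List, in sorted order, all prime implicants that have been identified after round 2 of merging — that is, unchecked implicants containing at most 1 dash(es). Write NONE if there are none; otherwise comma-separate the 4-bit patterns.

size-2^0 implicants → 0000(✓)  0100(✓)  0111  1000(✓)  1001(✓)  1010(✓)  1011(✓)  1101(✓)  1110(✓)
size-2^1 implicants → -000  0-00  1-01  1-10  10-0(✓)  10-1(✓)  100-(✓)  101-(✓)
size-2^2 implicants → 10--
Unchecked terms (primes): -000, 0-00, 0111, 1-01, 1-10, 10--

-000, 0-00, 0111, 1-01, 1-10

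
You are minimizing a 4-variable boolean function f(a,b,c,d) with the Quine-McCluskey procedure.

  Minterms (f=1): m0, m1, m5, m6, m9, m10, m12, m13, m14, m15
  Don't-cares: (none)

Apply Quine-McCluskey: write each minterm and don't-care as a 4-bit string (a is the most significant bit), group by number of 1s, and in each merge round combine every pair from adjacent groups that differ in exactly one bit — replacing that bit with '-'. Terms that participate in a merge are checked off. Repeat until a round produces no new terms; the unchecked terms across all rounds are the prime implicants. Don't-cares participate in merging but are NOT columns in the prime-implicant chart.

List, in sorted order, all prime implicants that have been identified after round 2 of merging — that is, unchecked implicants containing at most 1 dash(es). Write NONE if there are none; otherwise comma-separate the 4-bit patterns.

size-2^0 implicants → 0000(✓)  0001(✓)  0101(✓)  0110(✓)  1001(✓)  1010(✓)  1100(✓)  1101(✓)  1110(✓)  1111(✓)
size-2^1 implicants → -001(✓)  -101(✓)  -110  0-01(✓)  000-  1-01(✓)  1-10  11-0(✓)  11-1(✓)  110-(✓)  111-(✓)
size-2^2 implicants → --01  11--
Unchecked terms (primes): --01, -110, 000-, 1-10, 11--

-110, 000-, 1-10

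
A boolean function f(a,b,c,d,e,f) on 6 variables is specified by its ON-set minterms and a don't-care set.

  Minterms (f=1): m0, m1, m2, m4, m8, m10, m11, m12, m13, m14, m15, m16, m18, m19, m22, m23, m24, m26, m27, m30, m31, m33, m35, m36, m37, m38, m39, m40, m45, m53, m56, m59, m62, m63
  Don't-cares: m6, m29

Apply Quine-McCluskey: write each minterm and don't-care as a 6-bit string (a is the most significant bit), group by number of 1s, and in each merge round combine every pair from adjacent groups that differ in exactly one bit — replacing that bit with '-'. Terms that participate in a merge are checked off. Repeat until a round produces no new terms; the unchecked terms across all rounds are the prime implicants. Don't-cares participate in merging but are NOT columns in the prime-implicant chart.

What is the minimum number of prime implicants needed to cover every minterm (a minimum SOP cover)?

Round 0: 000000✓ 000001✓ 000010✓ 000100✓ 000110✓ 001000✓ 001010✓ 001011✓ 001100✓ 001101✓ 001110✓ 001111✓ 010000✓ 010010✓ 010011✓ 010110✓ 010111✓ 011000✓ 011010✓ 011011✓ 011101✓ 011110✓ 011111✓ 100001✓ 100011✓ 100100✓ 100101✓ 100110✓ 100111✓ 101000✓ 101101✓ 110101✓ 111000✓ 111011✓ 111110✓ 111111✓
Round 1: -00001 -00100✓ -00110✓ -01000✓ -01101 -11000✓ -11011✓ -11110✓ -11111✓ 0-0000✓ 0-0010✓ 0-0110✓ 0-1000✓ 0-1010✓ 0-1011✓ 0-1101✓ 0-1110✓ 0-1111✓ 00-000✓ 00-010✓ 00-100✓ 00-110✓ 000-00✓ 000-10✓ 0000-0✓ 00000- 0001-0✓ 001-00✓ 001-10✓ 001-11✓ 0010-0✓ 00101-✓ 0011-0✓ 0011-1✓ 00110-✓ 00111-✓ 01-000✓ 01-010✓ 01-011✓ 01-110✓ 01-111✓ 010-10✓ 010-11✓ 0100-0✓ 01001-✓ 01011-✓ 011-10✓ 011-11✓ 0110-0✓ 01101-✓ 0111-1✓ 01111-✓ 1-0101 1-1000✓ 10-101 100-01✓ 100-11✓ 1000-1✓ 1001-0✓ 1001-1✓ 10010-✓ 10011-✓ 111-11✓ 11111-✓
Round 2: --1000 -001-0 -11-11 -1111- 0--000✓ 0--010✓ 0--110✓ 0-0-10✓ 0-00-0✓ 0-1-10✓ 0-1-11✓ 0-10-0✓ 0-101-✓ 0-11-1 0-111-✓ 00--00✓ 00--10✓ 00-0-0✓ 00-1-0✓ 000--0✓ 001--0✓ 001-1-✓ 0011-- 01--10✓ 01--11✓ 01-0-0✓ 01-01-✓ 01-11-✓ 010-1-✓ 011-1-✓ 100--1 1001--
Round 3: 0---10 0--0-0 0-1-1- 00---0 01--1-
PIs = {--1000, -00001, -001-0, -01101, -11-11, -1111-, 0---10, 0--0-0, 0-1-1-, 0-11-1, 00---0, 00000-, 0011--, 01--1-, 1-0101, 10-101, 100--1, 1001--}
Coverage chart:
  m0: 0--0-0,00---0,00000-
  m1: -00001,00000-
  m2: 0---10,0--0-0,00---0
  m4: -001-0,00---0
  m8: --1000,0--0-0,00---0
  m10: 0---10,0--0-0,0-1-1-,00---0
  m11: 0-1-1- ←essential
  m12: 00---0,0011--
  m13: -01101,0-11-1,0011--
  m14: 0---10,0-1-1-,00---0,0011--
  m15: 0-1-1-,0-11-1,0011--
  m16: 0--0-0 ←essential
  m18: 0---10,0--0-0,01--1-
  m19: 01--1- ←essential
  m22: 0---10,01--1-
  m23: 01--1- ←essential
  m24: --1000,0--0-0
  m26: 0---10,0--0-0,0-1-1-,01--1-
  m27: -11-11,0-1-1-,01--1-
  m30: -1111-,0---10,0-1-1-,01--1-
  m31: -11-11,-1111-,0-1-1-,0-11-1,01--1-
  m33: -00001,100--1
  m35: 100--1 ←essential
  m36: -001-0,1001--
  m37: 1-0101,10-101,100--1,1001--
  m38: -001-0,1001--
  m39: 100--1,1001--
  m40: --1000 ←essential
  m45: -01101,10-101
  m53: 1-0101 ←essential
  m56: --1000 ←essential
  m59: -11-11 ←essential
  m62: -1111- ←essential
  m63: -11-11,-1111-
Essential: --1000, -11-11, -1111-, 0--0-0, 0-1-1-, 01--1-, 1-0101, 100--1
Petrick residual → -00001, -001-0, -01101, 00---0
Min cover (12 terms): cd'e'f' + b'c'd'e'f + b'c'df' + b'cde'f + bcef + bcde + a'd'f' + a'ce + a'b'f' + a'be + ac'de'f + ab'c'f

12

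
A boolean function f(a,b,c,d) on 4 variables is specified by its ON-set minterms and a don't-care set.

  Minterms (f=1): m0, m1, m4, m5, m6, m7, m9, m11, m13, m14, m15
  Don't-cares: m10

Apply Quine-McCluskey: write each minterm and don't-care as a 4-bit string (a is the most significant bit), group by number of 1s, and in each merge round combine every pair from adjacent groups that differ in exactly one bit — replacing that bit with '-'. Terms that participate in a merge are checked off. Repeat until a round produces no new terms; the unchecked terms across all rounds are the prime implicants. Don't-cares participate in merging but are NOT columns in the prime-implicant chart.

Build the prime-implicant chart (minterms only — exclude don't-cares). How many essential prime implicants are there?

Round 0: 0000✓ 0001✓ 0100✓ 0101✓ 0110✓ 0111✓ 1001✓ 1010✓ 1011✓ 1101✓ 1110✓ 1111✓
Round 1: -001✓ -101✓ -110✓ -111✓ 0-00✓ 0-01✓ 000-✓ 01-0✓ 01-1✓ 010-✓ 011-✓ 1-01✓ 1-10✓ 1-11✓ 10-1✓ 101-✓ 11-1✓ 111-✓
Round 2: --01 -1-1 -11- 0-0- 01-- 1--1 1-1-
PIs = {--01, -1-1, -11-, 0-0-, 01--, 1--1, 1-1-}
Coverage chart:
  m0: 0-0- ←essential
  m1: --01,0-0-
  m4: 0-0-,01--
  m5: --01,-1-1,0-0-,01--
  m6: -11-,01--
  m7: -1-1,-11-,01--
  m9: --01,1--1
  m11: 1--1,1-1-
  m13: --01,-1-1,1--1
  m14: -11-,1-1-
  m15: -1-1,-11-,1--1,1-1-
Essential: 0-0-

1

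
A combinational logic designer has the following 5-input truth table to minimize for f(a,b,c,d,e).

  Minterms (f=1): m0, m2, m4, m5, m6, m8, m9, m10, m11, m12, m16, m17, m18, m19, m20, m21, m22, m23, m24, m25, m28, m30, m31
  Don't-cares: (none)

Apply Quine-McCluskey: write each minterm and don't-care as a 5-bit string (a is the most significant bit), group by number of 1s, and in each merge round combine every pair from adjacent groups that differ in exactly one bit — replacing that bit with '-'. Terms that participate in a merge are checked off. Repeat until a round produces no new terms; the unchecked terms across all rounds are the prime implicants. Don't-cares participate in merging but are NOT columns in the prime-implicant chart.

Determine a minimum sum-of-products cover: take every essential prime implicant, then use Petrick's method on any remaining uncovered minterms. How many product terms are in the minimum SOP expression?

7

[col 0] 00000*, 00010*, 00100*, 00101*, 00110*, 01000*, 01001*, 01010*, 01011*, 01100*, 10000*, 10001*, 10010*, 10011*, 10100*, 10101*, 10110*, 10111*, 11000*, 11001*, 11100*, 11110*, 11111*
[col 1] -0000*, -0010*, -0100*, -0101*, -0110*, -1000*, -1001*, -1100*, 0-000*, 0-010*, 0-100*, 00-00*, 00-10*, 000-0*, 001-0*, 0010-*, 01-00*, 010-0*, 010-1*, 0100-*, 0101-*, 1-000*, 1-001*, 1-100*, 1-110*, 1-111*, 10-00*, 10-01*, 10-10*, 10-11*, 100-0*, 100-1*, 1000-*, 1001-*, 101-0*, 101-1*, 1010-*, 1011-*, 11-00*, 1100-*, 111-0*, 1111-*
[col 2] --000*, --100*, -0-00*, -0-10*, -00-0*, -01-0*, -010-, -1-00*, -100-, 0--00*, 0-0-0, 00--0*, 010--, 1--00*, 1-00-, 1-1-0, 1-11-, 10--0*, 10--1*, 10-0-*, 10-1-*, 100--*, 101--*
[col 3] ---00, -0--0, 10---
Prime implicants: ---00, -0--0, -010-, -100-, 0-0-0, 010--, 1-00-, 1-1-0, 1-11-, 10---
PI chart (minterm → PIs covering it):
  0 | ---00,-0--0,0-0-0
  2 | -0--0,0-0-0
  4 | ---00,-0--0,-010-
  5 | -010-  (sole → essential)
  6 | -0--0  (sole → essential)
  8 | ---00,-100-,0-0-0,010--
  9 | -100-,010--
  10 | 0-0-0,010--
  11 | 010--  (sole → essential)
  12 | ---00  (sole → essential)
  16 | ---00,-0--0,1-00-,10---
  17 | 1-00-,10---
  18 | -0--0,10---
  19 | 10---  (sole → essential)
  20 | ---00,-0--0,-010-,1-1-0,10---
  21 | -010-,10---
  22 | -0--0,1-1-0,1-11-,10---
  23 | 1-11-,10---
  24 | ---00,-100-,1-00-
  25 | -100-,1-00-
  28 | ---00,1-1-0
  30 | 1-1-0,1-11-
  31 | 1-11-  (sole → essential)
Essential prime implicants: ---00, -0--0, -010-, 010--, 1-11-, 10---
Petrick residual → -100-
Minimum SOP uses 7 PIs: d'e' + b'e' + b'cd' + bc'd' + a'bc' + acd + ab'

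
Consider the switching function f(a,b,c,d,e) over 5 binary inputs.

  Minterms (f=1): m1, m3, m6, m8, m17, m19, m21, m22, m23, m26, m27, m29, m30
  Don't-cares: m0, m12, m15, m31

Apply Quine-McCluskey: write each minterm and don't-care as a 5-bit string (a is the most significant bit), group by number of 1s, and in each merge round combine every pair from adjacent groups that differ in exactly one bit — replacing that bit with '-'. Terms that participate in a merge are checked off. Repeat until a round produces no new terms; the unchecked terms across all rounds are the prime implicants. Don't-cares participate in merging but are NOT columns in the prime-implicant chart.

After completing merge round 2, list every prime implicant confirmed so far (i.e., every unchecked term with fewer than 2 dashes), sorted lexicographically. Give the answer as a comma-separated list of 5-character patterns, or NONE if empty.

-0110, -1111, 0-000, 0000-, 01-00

size-2^0 implicants → 00000(✓)  00001(✓)  00011(✓)  00110(✓)  01000(✓)  01100(✓)  01111(✓)  10001(✓)  10011(✓)  10101(✓)  10110(✓)  10111(✓)  11010(✓)  11011(✓)  11101(✓)  11110(✓)  11111(✓)
size-2^1 implicants → -0001(✓)  -0011(✓)  -0110  -1111  0-000  000-1(✓)  0000-  01-00  1-011(✓)  1-101(✓)  1-110(✓)  1-111(✓)  10-01(✓)  10-11(✓)  100-1(✓)  101-1(✓)  1011-(✓)  11-10(✓)  11-11(✓)  1101-(✓)  111-1(✓)  1111-(✓)
size-2^2 implicants → -00-1  1--11  1-1-1  1-11-  10--1  11-1-
Unchecked terms (primes): -00-1, -0110, -1111, 0-000, 0000-, 01-00, 1--11, 1-1-1, 1-11-, 10--1, 11-1-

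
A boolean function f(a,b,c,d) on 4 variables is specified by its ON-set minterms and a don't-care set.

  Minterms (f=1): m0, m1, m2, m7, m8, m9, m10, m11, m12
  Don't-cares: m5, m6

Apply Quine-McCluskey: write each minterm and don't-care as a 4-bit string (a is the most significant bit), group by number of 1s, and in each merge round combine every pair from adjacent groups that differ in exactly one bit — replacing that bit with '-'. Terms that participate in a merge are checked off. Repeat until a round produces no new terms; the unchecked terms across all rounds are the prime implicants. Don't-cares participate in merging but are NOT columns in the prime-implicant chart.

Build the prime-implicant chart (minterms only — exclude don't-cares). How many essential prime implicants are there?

2

size-2^0 implicants → 0000(✓)  0001(✓)  0010(✓)  0101(✓)  0110(✓)  0111(✓)  1000(✓)  1001(✓)  1010(✓)  1011(✓)  1100(✓)
size-2^1 implicants → -000(✓)  -001(✓)  -010(✓)  0-01  0-10  00-0(✓)  000-(✓)  01-1  011-  1-00  10-0(✓)  10-1(✓)  100-(✓)  101-(✓)
size-2^2 implicants → -0-0  -00-  10--
Unchecked terms (primes): -0-0, -00-, 0-01, 0-10, 01-1, 011-, 1-00, 10--
Minterm coverage:
  m0 ⊆ -0-0,-00-
  m1 ⊆ -00-,0-01
  m2 ⊆ -0-0,0-10
  m7 ⊆ 01-1,011-
  m8 ⊆ -0-0,-00-,1-00,10--
  m9 ⊆ -00-,10--
  m10 ⊆ -0-0,10--
  m11 ⊆ 10-- [E]
  m12 ⊆ 1-00 [E]
E = {1-00, 10--}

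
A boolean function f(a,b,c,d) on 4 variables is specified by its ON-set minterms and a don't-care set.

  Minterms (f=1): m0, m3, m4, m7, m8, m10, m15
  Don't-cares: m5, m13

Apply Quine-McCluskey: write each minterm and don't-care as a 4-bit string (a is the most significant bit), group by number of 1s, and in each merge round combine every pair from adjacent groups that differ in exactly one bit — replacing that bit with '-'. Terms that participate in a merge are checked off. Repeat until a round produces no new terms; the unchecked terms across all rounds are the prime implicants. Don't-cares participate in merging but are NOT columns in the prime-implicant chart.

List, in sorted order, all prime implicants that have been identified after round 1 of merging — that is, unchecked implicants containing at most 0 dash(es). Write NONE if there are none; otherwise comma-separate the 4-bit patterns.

Round 0: 0000✓ 0011✓ 0100✓ 0101✓ 0111✓ 1000✓ 1010✓ 1101✓ 1111✓
Round 1: -000 -101✓ -111✓ 0-00 0-11 01-1✓ 010- 10-0 11-1✓
Round 2: -1-1
PIs = {-000, -1-1, 0-00, 0-11, 010-, 10-0}

NONE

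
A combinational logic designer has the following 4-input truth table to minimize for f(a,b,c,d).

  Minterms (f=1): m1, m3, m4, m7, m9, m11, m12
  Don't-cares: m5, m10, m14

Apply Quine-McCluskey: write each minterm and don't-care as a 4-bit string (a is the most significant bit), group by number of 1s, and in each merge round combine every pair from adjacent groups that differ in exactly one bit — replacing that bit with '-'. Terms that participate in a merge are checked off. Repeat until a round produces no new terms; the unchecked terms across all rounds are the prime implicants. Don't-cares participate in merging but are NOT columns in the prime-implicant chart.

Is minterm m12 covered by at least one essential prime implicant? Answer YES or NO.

size-2^0 implicants → 0001(✓)  0011(✓)  0100(✓)  0101(✓)  0111(✓)  1001(✓)  1010(✓)  1011(✓)  1100(✓)  1110(✓)
size-2^1 implicants → -001(✓)  -011(✓)  -100  0-01(✓)  0-11(✓)  00-1(✓)  01-1(✓)  010-  1-10  10-1(✓)  101-  11-0
size-2^2 implicants → -0-1  0--1
Unchecked terms (primes): -0-1, -100, 0--1, 010-, 1-10, 101-, 11-0
Minterm coverage:
  m1 ⊆ -0-1,0--1
  m3 ⊆ -0-1,0--1
  m4 ⊆ -100,010-
  m7 ⊆ 0--1 [E]
  m9 ⊆ -0-1 [E]
  m11 ⊆ -0-1,101-
  m12 ⊆ -100,11-0
E = {-0-1, 0--1}

NO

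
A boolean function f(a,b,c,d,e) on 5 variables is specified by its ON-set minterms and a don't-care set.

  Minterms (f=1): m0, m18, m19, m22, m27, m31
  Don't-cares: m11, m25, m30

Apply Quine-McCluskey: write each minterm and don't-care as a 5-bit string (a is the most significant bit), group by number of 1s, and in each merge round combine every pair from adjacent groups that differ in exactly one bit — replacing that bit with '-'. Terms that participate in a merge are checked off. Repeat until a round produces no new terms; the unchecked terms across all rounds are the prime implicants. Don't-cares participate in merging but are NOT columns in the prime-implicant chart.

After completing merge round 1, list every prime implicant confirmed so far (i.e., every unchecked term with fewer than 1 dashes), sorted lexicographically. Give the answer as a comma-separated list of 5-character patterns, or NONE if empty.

size-2^0 implicants → 00000  01011(✓)  10010(✓)  10011(✓)  10110(✓)  11001(✓)  11011(✓)  11110(✓)  11111(✓)
size-2^1 implicants → -1011  1-011  1-110  10-10  1001-  11-11  110-1  1111-
Unchecked terms (primes): -1011, 00000, 1-011, 1-110, 10-10, 1001-, 11-11, 110-1, 1111-

00000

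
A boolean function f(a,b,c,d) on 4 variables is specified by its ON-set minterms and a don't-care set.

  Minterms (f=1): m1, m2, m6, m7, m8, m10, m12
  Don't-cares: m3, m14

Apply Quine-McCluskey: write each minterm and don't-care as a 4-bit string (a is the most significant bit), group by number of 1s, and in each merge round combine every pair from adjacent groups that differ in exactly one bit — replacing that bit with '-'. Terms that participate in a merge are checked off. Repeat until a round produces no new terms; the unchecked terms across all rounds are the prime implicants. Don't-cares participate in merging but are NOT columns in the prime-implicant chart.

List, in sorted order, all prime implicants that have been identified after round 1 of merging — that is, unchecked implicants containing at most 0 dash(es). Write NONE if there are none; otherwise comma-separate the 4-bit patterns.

NONE

size-2^0 implicants → 0001(✓)  0010(✓)  0011(✓)  0110(✓)  0111(✓)  1000(✓)  1010(✓)  1100(✓)  1110(✓)
size-2^1 implicants → -010(✓)  -110(✓)  0-10(✓)  0-11(✓)  00-1  001-(✓)  011-(✓)  1-00(✓)  1-10(✓)  10-0(✓)  11-0(✓)
size-2^2 implicants → --10  0-1-  1--0
Unchecked terms (primes): --10, 0-1-, 00-1, 1--0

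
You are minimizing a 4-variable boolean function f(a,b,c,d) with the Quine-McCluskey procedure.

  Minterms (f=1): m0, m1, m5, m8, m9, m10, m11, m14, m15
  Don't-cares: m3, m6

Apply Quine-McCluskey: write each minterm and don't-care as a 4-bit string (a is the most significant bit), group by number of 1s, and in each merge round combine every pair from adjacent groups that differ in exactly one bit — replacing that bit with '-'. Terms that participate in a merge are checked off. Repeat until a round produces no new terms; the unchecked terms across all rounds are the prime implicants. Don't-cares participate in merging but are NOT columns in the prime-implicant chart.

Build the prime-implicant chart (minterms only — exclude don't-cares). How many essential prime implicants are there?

3

[col 0] 0000*, 0001*, 0011*, 0101*, 0110*, 1000*, 1001*, 1010*, 1011*, 1110*, 1111*
[col 1] -000*, -001*, -011*, -110, 0-01, 00-1*, 000-*, 1-10*, 1-11*, 10-0*, 10-1*, 100-*, 101-*, 111-*
[col 2] -0-1, -00-, 1-1-, 10--
Prime implicants: -0-1, -00-, -110, 0-01, 1-1-, 10--
PI chart (minterm → PIs covering it):
  0 | -00-  (sole → essential)
  1 | -0-1,-00-,0-01
  5 | 0-01  (sole → essential)
  8 | -00-,10--
  9 | -0-1,-00-,10--
  10 | 1-1-,10--
  11 | -0-1,1-1-,10--
  14 | -110,1-1-
  15 | 1-1-  (sole → essential)
Essential prime implicants: -00-, 0-01, 1-1-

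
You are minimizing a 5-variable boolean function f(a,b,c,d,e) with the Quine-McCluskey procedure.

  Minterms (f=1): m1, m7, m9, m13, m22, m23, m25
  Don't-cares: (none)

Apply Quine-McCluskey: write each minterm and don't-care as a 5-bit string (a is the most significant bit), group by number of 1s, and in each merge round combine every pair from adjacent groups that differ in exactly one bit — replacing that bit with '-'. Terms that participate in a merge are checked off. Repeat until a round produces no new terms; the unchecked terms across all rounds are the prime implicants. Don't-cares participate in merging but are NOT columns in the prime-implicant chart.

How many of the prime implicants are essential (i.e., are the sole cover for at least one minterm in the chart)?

5

size-2^0 implicants → 00001(✓)  00111(✓)  01001(✓)  01101(✓)  10110(✓)  10111(✓)  11001(✓)
size-2^1 implicants → -0111  -1001  0-001  01-01  1011-
Unchecked terms (primes): -0111, -1001, 0-001, 01-01, 1011-
Minterm coverage:
  m1 ⊆ 0-001 [E]
  m7 ⊆ -0111 [E]
  m9 ⊆ -1001,0-001,01-01
  m13 ⊆ 01-01 [E]
  m22 ⊆ 1011- [E]
  m23 ⊆ -0111,1011-
  m25 ⊆ -1001 [E]
E = {-0111, -1001, 0-001, 01-01, 1011-}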